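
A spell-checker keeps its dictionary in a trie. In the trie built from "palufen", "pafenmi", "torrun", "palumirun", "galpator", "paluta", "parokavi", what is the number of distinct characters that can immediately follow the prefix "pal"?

1

Walk "pal" from the root, arriving at one node.
Characters that immediately follow "pal" among the stored strings: {u}.
That node has 1 child edge.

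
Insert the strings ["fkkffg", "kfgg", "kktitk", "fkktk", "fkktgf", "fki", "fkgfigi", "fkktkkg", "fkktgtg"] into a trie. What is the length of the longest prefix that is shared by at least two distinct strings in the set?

5

Equivalently: take the maximum, over all pairs, of their longest common prefix length.
e.g. "fkktgf" and "fkktgtg" share the prefix "fkktg" of length 5; no pair shares a longer one.
Longest shared-prefix length: 5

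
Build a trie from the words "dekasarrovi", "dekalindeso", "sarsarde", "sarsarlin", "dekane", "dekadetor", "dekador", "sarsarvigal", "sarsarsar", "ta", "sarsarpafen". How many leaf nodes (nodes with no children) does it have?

Leaves are exactly the stored words that no other stored word extends.
Those words: "dekadetor", "dekador", "dekalindeso", "dekane", "dekasarrovi", "sarsarde", "sarsarlin", "sarsarpafen", "sarsarsar", "sarsarvigal", "ta"
Leaf count: 11

11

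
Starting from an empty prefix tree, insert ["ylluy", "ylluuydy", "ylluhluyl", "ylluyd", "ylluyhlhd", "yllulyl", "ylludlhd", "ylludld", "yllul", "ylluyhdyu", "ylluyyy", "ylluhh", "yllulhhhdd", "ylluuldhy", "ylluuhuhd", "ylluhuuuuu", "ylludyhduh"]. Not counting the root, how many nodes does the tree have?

Count nodes per top-level branch (shared prefixes stored once):
  'y'-branch (ylludld, ylludlhd, ylludyhduh, ylluhh, ylluhluyl, ylluhuuuuu, yllul, yllulhhhdd, yllulyl, ylluuhuhd, ylluuldhy, ylluuydy, ylluy, ylluyd, ylluyhdyu, ylluyhlhd, ylluyyy): 56 nodes
Sum: 56

56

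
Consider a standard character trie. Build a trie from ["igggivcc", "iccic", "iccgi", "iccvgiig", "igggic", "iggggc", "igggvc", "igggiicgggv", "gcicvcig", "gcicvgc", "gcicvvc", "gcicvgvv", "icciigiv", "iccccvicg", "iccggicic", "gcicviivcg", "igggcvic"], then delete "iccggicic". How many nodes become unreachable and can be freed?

After clearing the end-marker at "iccggicic", prune upward until reaching a node still needed by another word.
The suffix "gicic" (5 nodes) is used only by "iccggicic"; the node for "iccg" still has the child "i", so pruning stops there.
Nodes removed: 5

5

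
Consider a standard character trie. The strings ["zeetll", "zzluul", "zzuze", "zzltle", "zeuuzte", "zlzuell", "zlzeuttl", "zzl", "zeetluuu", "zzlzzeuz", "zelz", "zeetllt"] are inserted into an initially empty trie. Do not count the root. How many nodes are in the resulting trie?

For each word, the new-node count is its length minus the longest prefix already in the trie:
  "zeetll" → 6 new (z, e, e, t, l, l)
  "zzluul" → prefix "z" already present; 5 new (z, l, u, u, l)
  "zzuze" → prefix "zz" already present; 3 new (u, z, e)
  "zzltle" → prefix "zzl" already present; 3 new (t, l, e)
  "zeuuzte" → prefix "ze" already present; 5 new (u, u, z, t, e)
  "zlzuell" → prefix "z" already present; 6 new (l, z, u, e, l, l)
  "zlzeuttl" → prefix "zlz" already present; 5 new (e, u, t, t, l)
  "zzl" → prefix "zzl" already present; 0 new (none)
  "zeetluuu" → prefix "zeetl" already present; 3 new (u, u, u)
  "zzlzzeuz" → prefix "zzl" already present; 5 new (z, z, e, u, z)
  "zelz" → prefix "ze" already present; 2 new (l, z)
  "zeetllt" → prefix "zeetll" already present; 1 new (t)
Total nodes = 6 + 5 + 3 + 3 + 5 + 6 + 5 + 0 + 3 + 5 + 2 + 1 = 44

44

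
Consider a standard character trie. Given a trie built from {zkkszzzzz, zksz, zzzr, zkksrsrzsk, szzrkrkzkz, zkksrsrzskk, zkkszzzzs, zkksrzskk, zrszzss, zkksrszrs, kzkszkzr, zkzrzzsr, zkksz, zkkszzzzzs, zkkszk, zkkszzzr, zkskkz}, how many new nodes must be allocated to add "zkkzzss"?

4

The longest prefix of "zkkzzss" already in the trie is "zkk" (length 3).
New nodes needed: |"zkkzzss"| − 3 = 7 − 3 = 4.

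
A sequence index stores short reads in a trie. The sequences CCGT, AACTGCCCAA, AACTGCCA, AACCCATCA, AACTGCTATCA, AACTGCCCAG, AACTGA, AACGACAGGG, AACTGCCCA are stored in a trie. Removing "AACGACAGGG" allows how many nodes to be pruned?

After clearing the end-marker at "AACGACAGGG", prune upward until reaching a node still needed by another word.
The suffix "GACAGGG" (7 nodes) is used only by "AACGACAGGG"; the node for "AAC" still has the child "T", so pruning stops there.
Nodes removed: 7

7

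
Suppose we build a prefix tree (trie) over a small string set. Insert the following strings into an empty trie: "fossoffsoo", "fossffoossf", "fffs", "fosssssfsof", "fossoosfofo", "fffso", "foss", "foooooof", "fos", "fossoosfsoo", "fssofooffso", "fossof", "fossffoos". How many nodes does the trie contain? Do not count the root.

Insert word by word; a character creates a node only if that edge doesn't already exist:
  "fossoffsoo" → 10 new (f, o, s, s, o, f, f, s, o, o)
  "fossffoossf" → prefix "foss" already present; 7 new (f, f, o, o, s, s, f)
  "fffs" → prefix "f" already present; 3 new (f, f, s)
  "fosssssfsof" → prefix "foss" already present; 7 new (s, s, s, f, s, o, f)
  "fossoosfofo" → prefix "fosso" already present; 6 new (o, s, f, o, f, o)
  "fffso" → prefix "fffs" already present; 1 new (o)
  "foss" → prefix "foss" already present; 0 new (none)
  "foooooof" → prefix "fo" already present; 6 new (o, o, o, o, o, f)
  "fos" → prefix "fos" already present; 0 new (none)
  "fossoosfsoo" → prefix "fossoosf" already present; 3 new (s, o, o)
  "fssofooffso" → prefix "f" already present; 10 new (s, s, o, f, o, o, f, f, s, o)
  "fossof" → prefix "fossof" already present; 0 new (none)
  "fossffoos" → prefix "fossffoos" already present; 0 new (none)
Total nodes = 10 + 7 + 3 + 7 + 6 + 1 + 0 + 6 + 0 + 3 + 10 + 0 + 0 = 53

53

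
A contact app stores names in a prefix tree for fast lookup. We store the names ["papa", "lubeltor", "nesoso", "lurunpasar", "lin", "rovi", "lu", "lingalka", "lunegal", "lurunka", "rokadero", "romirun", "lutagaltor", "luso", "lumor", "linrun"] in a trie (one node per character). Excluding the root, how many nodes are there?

Count nodes per top-level branch (shared prefixes stored once):
  'l'-branch (lin, lingalka, linrun, lu, lubeltor, lumor, lunegal, lurunka, lurunpasar, luso, lutagaltor): 46 nodes
  'n'-branch (nesoso): 6 nodes
  'p'-branch (papa): 4 nodes
  'r'-branch (rokadero, romirun, rovi): 15 nodes
Sum: 71

71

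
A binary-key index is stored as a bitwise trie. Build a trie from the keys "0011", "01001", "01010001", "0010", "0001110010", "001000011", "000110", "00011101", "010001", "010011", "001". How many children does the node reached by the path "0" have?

Follow the path "0" to its node, then look at its outgoing edges.
Characters that immediately follow "0" among the stored strings: {0, 1}.
That node has 2 child edges.

2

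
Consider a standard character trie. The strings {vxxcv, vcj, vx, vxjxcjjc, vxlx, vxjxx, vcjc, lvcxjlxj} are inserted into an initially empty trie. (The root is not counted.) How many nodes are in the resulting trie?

Insert word by word; a character creates a node only if that edge doesn't already exist:
  "vxxcv" → 5 new (v, x, x, c, v)
  "vcj" → prefix "v" already present; 2 new (c, j)
  "vx" → prefix "vx" already present; 0 new (none)
  "vxjxcjjc" → prefix "vx" already present; 6 new (j, x, c, j, j, c)
  "vxlx" → prefix "vx" already present; 2 new (l, x)
  "vxjxx" → prefix "vxjx" already present; 1 new (x)
  "vcjc" → prefix "vcj" already present; 1 new (c)
  "lvcxjlxj" → 8 new (l, v, c, x, j, l, x, j)
Total nodes = 5 + 2 + 0 + 6 + 2 + 1 + 1 + 8 = 25

25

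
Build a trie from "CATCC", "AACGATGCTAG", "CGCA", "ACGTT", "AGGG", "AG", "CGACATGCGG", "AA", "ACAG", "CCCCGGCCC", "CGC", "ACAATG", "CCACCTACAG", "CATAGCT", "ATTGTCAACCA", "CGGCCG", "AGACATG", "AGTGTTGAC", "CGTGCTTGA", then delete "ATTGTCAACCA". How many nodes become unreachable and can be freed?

10

A node on "ATTGTCAACCA"'s path can go only if nothing else ends at it or branches off below it.
The suffix "TTGTCAACCA" (10 nodes) is used only by "ATTGTCAACCA"; the node for "A" still has the child "A", so pruning stops there.
Nodes removed: 10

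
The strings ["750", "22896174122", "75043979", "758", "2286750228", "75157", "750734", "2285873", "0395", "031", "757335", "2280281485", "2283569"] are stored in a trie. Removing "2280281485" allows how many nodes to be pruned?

7

After clearing the end-marker at "2280281485", prune upward until reaching a node still needed by another word.
The suffix "0281485" (7 nodes) is used only by "2280281485"; the node for "228" still has the child "9", so pruning stops there.
Nodes removed: 7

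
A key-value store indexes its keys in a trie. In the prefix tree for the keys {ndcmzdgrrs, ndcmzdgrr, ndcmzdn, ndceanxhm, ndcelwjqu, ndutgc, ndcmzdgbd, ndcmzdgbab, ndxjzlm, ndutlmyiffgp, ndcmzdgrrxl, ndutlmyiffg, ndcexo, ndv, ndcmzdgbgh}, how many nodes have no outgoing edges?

13

Leaves are exactly the stored words that no other stored word extends.
Those words: "ndceanxhm", "ndcelwjqu", "ndcexo", "ndcmzdgbab", "ndcmzdgbd", "ndcmzdgbgh", "ndcmzdgrrs", "ndcmzdgrrxl", "ndcmzdn", "ndutgc", "ndutlmyiffgp", "ndv", "ndxjzlm"
Leaf count: 13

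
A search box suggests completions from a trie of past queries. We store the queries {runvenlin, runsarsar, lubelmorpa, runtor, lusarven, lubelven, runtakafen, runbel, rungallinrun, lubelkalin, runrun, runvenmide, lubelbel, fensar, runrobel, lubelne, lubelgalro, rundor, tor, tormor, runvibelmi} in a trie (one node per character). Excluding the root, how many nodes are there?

102

For each word, the new-node count is its length minus the longest prefix already in the trie:
  "runvenlin" → 9 new (r, u, n, v, e, n, l, i, n)
  "runsarsar" → prefix "run" already present; 6 new (s, a, r, s, a, r)
  "lubelmorpa" → 10 new (l, u, b, e, l, m, o, r, p, a)
  "runtor" → prefix "run" already present; 3 new (t, o, r)
  "lusarven" → prefix "lu" already present; 6 new (s, a, r, v, e, n)
  "lubelven" → prefix "lubel" already present; 3 new (v, e, n)
  "runtakafen" → prefix "runt" already present; 6 new (a, k, a, f, e, n)
  "runbel" → prefix "run" already present; 3 new (b, e, l)
  "rungallinrun" → prefix "run" already present; 9 new (g, a, l, l, i, n, r, u, n)
  "lubelkalin" → prefix "lubel" already present; 5 new (k, a, l, i, n)
  "runrun" → prefix "run" already present; 3 new (r, u, n)
  "runvenmide" → prefix "runven" already present; 4 new (m, i, d, e)
  "lubelbel" → prefix "lubel" already present; 3 new (b, e, l)
  "fensar" → 6 new (f, e, n, s, a, r)
  "runrobel" → prefix "runr" already present; 4 new (o, b, e, l)
  "lubelne" → prefix "lubel" already present; 2 new (n, e)
  "lubelgalro" → prefix "lubel" already present; 5 new (g, a, l, r, o)
  "rundor" → prefix "run" already present; 3 new (d, o, r)
  "tor" → 3 new (t, o, r)
  "tormor" → prefix "tor" already present; 3 new (m, o, r)
  "runvibelmi" → prefix "runv" already present; 6 new (i, b, e, l, m, i)
Total nodes = 9 + 6 + 10 + 3 + 6 + 3 + 6 + 3 + 9 + 5 + 3 + 4 + 3 + 6 + 4 + 2 + 5 + 3 + 3 + 3 + 6 = 102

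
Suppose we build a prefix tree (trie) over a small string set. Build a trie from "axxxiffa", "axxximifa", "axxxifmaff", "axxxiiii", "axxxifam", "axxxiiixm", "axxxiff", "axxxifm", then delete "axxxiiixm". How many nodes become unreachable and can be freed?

Walk "axxxiiixm" from the leaf back toward the root, removing each node that no remaining word uses.
The suffix "xm" (2 nodes) is used only by "axxxiiixm"; the node for "axxxiii" still has the child "i", so pruning stops there.
Nodes removed: 2

2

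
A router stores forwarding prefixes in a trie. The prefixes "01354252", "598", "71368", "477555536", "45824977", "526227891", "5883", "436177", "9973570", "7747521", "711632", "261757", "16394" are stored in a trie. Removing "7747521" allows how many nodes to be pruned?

Walk "7747521" from the leaf back toward the root, removing each node that no remaining word uses.
The suffix "747521" (6 nodes) is used only by "7747521"; the node for "7" still has the child "1", so pruning stops there.
Nodes removed: 6

6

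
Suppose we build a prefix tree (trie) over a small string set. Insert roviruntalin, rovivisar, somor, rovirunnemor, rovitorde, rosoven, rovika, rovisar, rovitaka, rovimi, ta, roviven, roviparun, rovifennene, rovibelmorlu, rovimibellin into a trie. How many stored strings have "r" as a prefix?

Walk to "r"; the words in its subtree are exactly those with that prefix.
Matches: "rosoven", "rovibelmorlu", "rovifennene", "rovika", "rovimi", "rovimibellin", "roviparun", "rovirunnemor", "roviruntalin", "rovisar", "rovitaka", "rovitorde", "roviven", "rovivisar"
Count: 14

14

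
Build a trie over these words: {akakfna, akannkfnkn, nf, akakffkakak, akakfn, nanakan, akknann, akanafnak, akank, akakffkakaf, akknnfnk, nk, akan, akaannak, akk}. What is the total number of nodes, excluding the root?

50

For each word, the new-node count is its length minus the longest prefix already in the trie:
  "akakfna" → 7 new (a, k, a, k, f, n, a)
  "akannkfnkn" → prefix "aka" already present; 7 new (n, n, k, f, n, k, n)
  "nf" → 2 new (n, f)
  "akakffkakak" → prefix "akakf" already present; 6 new (f, k, a, k, a, k)
  "akakfn" → prefix "akakfn" already present; 0 new (none)
  "nanakan" → prefix "n" already present; 6 new (a, n, a, k, a, n)
  "akknann" → prefix "ak" already present; 5 new (k, n, a, n, n)
  "akanafnak" → prefix "akan" already present; 5 new (a, f, n, a, k)
  "akank" → prefix "akan" already present; 1 new (k)
  "akakffkakaf" → prefix "akakffkaka" already present; 1 new (f)
  "akknnfnk" → prefix "akkn" already present; 4 new (n, f, n, k)
  "nk" → prefix "n" already present; 1 new (k)
  "akan" → prefix "akan" already present; 0 new (none)
  "akaannak" → prefix "aka" already present; 5 new (a, n, n, a, k)
  "akk" → prefix "akk" already present; 0 new (none)
Total nodes = 7 + 7 + 2 + 6 + 0 + 6 + 5 + 5 + 1 + 1 + 4 + 1 + 0 + 5 + 0 = 50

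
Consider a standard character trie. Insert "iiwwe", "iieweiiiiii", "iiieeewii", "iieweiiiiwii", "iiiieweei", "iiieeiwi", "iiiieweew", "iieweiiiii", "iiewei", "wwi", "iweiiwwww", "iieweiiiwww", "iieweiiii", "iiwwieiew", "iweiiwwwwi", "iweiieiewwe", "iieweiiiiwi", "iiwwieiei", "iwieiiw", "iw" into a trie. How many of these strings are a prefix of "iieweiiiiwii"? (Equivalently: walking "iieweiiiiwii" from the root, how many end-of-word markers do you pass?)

Check each prefix of "iieweiiiiwii" against the stored set — each match is an end-marker on the path.
Prefixes of the query that are stored words: "iiewei", "iieweiiii", "iieweiiiiwi", "iieweiiiiwii"
Count: 4

4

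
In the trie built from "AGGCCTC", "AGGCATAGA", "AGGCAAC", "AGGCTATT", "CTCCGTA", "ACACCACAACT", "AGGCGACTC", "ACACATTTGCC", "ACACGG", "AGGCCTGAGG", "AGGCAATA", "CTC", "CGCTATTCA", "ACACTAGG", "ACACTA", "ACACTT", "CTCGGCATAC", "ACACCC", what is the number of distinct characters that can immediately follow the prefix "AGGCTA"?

Walk "AGGCTA" from the root, arriving at one node.
Characters that immediately follow "AGGCTA" among the stored strings: {T}.
That node has 1 child edge.

1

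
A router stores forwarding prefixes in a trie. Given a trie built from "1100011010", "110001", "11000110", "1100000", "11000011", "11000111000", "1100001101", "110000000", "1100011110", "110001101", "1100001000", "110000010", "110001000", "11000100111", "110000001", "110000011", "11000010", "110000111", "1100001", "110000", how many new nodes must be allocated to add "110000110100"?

2

"1100001101" is already a path in the trie; the remaining "00" must be added.
New nodes needed: |"110000110100"| − 10 = 12 − 10 = 2.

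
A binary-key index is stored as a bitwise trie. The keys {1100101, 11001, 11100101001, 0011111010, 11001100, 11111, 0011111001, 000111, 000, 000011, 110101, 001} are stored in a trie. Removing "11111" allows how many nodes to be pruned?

2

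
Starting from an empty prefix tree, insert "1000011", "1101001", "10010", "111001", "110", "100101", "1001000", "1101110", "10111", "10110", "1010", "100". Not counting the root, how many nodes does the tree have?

30

Trace insertions, counting only characters that open a new branch:
  "1000011" → 7 new (1, 0, 0, 0, 0, 1, 1)
  "1101001" → prefix "1" already present; 6 new (1, 0, 1, 0, 0, 1)
  "10010" → prefix "100" already present; 2 new (1, 0)
  "111001" → prefix "11" already present; 4 new (1, 0, 0, 1)
  "110" → prefix "110" already present; 0 new (none)
  "100101" → prefix "10010" already present; 1 new (1)
  "1001000" → prefix "10010" already present; 2 new (0, 0)
  "1101110" → prefix "1101" already present; 3 new (1, 1, 0)
  "10111" → prefix "10" already present; 3 new (1, 1, 1)
  "10110" → prefix "1011" already present; 1 new (0)
  "1010" → prefix "101" already present; 1 new (0)
  "100" → prefix "100" already present; 0 new (none)
Total nodes = 7 + 6 + 2 + 4 + 0 + 1 + 2 + 3 + 3 + 1 + 1 + 0 = 30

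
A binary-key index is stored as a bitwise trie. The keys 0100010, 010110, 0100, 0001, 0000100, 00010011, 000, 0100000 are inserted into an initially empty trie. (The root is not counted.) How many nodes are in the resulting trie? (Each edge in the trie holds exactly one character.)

23

Insert word by word; a character creates a node only if that edge doesn't already exist:
  "0100010" → 7 new (0, 1, 0, 0, 0, 1, 0)
  "010110" → prefix "010" already present; 3 new (1, 1, 0)
  "0100" → prefix "0100" already present; 0 new (none)
  "0001" → prefix "0" already present; 3 new (0, 0, 1)
  "0000100" → prefix "000" already present; 4 new (0, 1, 0, 0)
  "00010011" → prefix "0001" already present; 4 new (0, 0, 1, 1)
  "000" → prefix "000" already present; 0 new (none)
  "0100000" → prefix "01000" already present; 2 new (0, 0)
Total nodes = 7 + 3 + 0 + 3 + 4 + 4 + 0 + 2 = 23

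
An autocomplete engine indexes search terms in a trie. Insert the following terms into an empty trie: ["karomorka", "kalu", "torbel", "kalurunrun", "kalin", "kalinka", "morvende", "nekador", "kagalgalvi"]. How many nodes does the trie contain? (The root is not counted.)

50

Count nodes per top-level branch (shared prefixes stored once):
  'k'-branch (kagalgalvi, kalin, kalinka, kalu, kalurunrun, karomorka): 29 nodes
  'm'-branch (morvende): 8 nodes
  'n'-branch (nekador): 7 nodes
  't'-branch (torbel): 6 nodes
Sum: 50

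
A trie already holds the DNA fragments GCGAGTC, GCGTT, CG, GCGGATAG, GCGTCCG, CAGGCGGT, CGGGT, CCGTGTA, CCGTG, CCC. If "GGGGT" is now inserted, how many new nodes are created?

Walking "GGGGT" from the root, the first 1 characters ("G") follow existing edges; "G" is the first miss.
So 5 − 1 = 4 new nodes.

4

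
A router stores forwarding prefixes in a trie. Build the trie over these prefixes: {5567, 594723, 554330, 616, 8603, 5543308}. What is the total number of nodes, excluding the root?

Trace insertions, counting only characters that open a new branch:
  "5567" → 4 new (5, 5, 6, 7)
  "594723" → prefix "5" already present; 5 new (9, 4, 7, 2, 3)
  "554330" → prefix "55" already present; 4 new (4, 3, 3, 0)
  "616" → 3 new (6, 1, 6)
  "8603" → 4 new (8, 6, 0, 3)
  "5543308" → prefix "554330" already present; 1 new (8)
Total nodes = 4 + 5 + 4 + 3 + 4 + 1 = 21

21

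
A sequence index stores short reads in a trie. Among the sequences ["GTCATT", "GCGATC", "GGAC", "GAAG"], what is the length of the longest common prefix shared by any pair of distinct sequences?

1

Look for the deepest trie node that still has at least two words in its subtree.
"GAAG" and "GCGATC" agree on "G" (1 characters) before diverging; nothing deeper is shared.
Longest shared-prefix length: 1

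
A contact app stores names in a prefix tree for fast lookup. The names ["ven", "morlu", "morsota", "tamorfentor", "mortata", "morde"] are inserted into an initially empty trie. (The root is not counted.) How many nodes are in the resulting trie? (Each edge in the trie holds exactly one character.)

For each word, the new-node count is its length minus the longest prefix already in the trie:
  "ven" → 3 new (v, e, n)
  "morlu" → 5 new (m, o, r, l, u)
  "morsota" → prefix "mor" already present; 4 new (s, o, t, a)
  "tamorfentor" → 11 new (t, a, m, o, r, f, e, n, t, o, r)
  "mortata" → prefix "mor" already present; 4 new (t, a, t, a)
  "morde" → prefix "mor" already present; 2 new (d, e)
Total nodes = 3 + 5 + 4 + 11 + 4 + 2 = 29

29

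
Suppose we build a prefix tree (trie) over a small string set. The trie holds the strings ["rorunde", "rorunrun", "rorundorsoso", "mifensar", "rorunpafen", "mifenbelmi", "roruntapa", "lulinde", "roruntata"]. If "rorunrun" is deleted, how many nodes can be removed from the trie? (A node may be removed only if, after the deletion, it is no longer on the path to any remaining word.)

3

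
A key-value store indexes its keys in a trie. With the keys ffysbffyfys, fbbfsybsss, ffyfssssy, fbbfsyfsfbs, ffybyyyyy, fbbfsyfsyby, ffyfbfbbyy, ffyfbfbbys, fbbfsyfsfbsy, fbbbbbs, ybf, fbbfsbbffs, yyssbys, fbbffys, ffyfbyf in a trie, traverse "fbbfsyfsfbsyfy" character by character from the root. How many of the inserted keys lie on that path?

Check each prefix of "fbbfsyfsfbsyfy" against the stored set — each match is an end-marker on the path.
Prefixes of the query that are stored words: "fbbfsyfsfbs", "fbbfsyfsfbsy"
Count: 2

2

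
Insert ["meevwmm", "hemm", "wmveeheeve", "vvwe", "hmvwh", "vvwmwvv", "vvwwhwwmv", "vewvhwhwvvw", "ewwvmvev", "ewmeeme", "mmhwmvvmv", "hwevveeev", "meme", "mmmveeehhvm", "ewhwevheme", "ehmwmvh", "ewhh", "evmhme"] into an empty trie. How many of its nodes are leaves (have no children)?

Leaves are exactly the stored words that no other stored word extends.
Those words: "ehmwmvh", "evmhme", "ewhh", "ewhwevheme", "ewmeeme", "ewwvmvev", "hemm", "hmvwh", "hwevveeev", "meevwmm", "meme", "mmhwmvvmv", "mmmveeehhvm", "vewvhwhwvvw", "vvwe", "vvwmwvv", "vvwwhwwmv", "wmveeheeve"
Leaf count: 18

18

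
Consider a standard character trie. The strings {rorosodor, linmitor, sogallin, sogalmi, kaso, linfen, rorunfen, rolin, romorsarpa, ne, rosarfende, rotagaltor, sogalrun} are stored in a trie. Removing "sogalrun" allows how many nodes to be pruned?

3

After clearing the end-marker at "sogalrun", prune upward until reaching a node still needed by another word.
The suffix "run" (3 nodes) is used only by "sogalrun"; the node for "sogal" still has the child "l", so pruning stops there.
Nodes removed: 3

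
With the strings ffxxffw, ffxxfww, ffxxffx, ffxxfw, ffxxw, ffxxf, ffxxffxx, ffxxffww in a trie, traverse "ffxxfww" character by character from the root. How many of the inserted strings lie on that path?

Walk "ffxxfww" from the root; an end-of-word marker is hit whenever a stored word is a prefix of "ffxxfww".
Prefixes of the query that are stored words: "ffxxf", "ffxxfw", "ffxxfww"
Count: 3

3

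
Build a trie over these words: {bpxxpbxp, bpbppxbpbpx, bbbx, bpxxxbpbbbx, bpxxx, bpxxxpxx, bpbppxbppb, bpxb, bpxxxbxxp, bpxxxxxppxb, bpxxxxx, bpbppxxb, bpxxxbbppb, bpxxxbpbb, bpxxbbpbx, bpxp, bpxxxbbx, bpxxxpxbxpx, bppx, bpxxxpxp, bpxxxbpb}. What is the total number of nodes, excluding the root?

For each word, the new-node count is its length minus the longest prefix already in the trie:
  "bpxxpbxp" → 8 new (b, p, x, x, p, b, x, p)
  "bpbppxbpbpx" → prefix "bp" already present; 9 new (b, p, p, x, b, p, b, p, x)
  "bbbx" → prefix "b" already present; 3 new (b, b, x)
  "bpxxxbpbbbx" → prefix "bpxx" already present; 7 new (x, b, p, b, b, b, x)
  "bpxxx" → prefix "bpxxx" already present; 0 new (none)
  "bpxxxpxx" → prefix "bpxxx" already present; 3 new (p, x, x)
  "bpbppxbppb" → prefix "bpbppxbp" already present; 2 new (p, b)
  "bpxb" → prefix "bpx" already present; 1 new (b)
  "bpxxxbxxp" → prefix "bpxxxb" already present; 3 new (x, x, p)
  "bpxxxxxppxb" → prefix "bpxxx" already present; 6 new (x, x, p, p, x, b)
  "bpxxxxx" → prefix "bpxxxxx" already present; 0 new (none)
  "bpbppxxb" → prefix "bpbppx" already present; 2 new (x, b)
  "bpxxxbbppb" → prefix "bpxxxb" already present; 4 new (b, p, p, b)
  "bpxxxbpbb" → prefix "bpxxxbpbb" already present; 0 new (none)
  "bpxxbbpbx" → prefix "bpxx" already present; 5 new (b, b, p, b, x)
  "bpxp" → prefix "bpx" already present; 1 new (p)
  "bpxxxbbx" → prefix "bpxxxbb" already present; 1 new (x)
  "bpxxxpxbxpx" → prefix "bpxxxpx" already present; 4 new (b, x, p, x)
  "bppx" → prefix "bp" already present; 2 new (p, x)
  "bpxxxpxp" → prefix "bpxxxpx" already present; 1 new (p)
  "bpxxxbpb" → prefix "bpxxxbpb" already present; 0 new (none)
Total nodes = 8 + 9 + 3 + 7 + 0 + 3 + 2 + 1 + 3 + 6 + 0 + 2 + 4 + 0 + 5 + 1 + 1 + 4 + 2 + 1 + 0 = 62

62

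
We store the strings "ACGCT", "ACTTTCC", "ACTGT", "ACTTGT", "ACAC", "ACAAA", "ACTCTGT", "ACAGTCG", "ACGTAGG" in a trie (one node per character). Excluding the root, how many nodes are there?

Count nodes per top-level branch (shared prefixes stored once):
  'A'-branch (ACAAA, ACAC, ACAGTCG, ACGCT, ACGTAGG, ACTCTGT, ACTGT, ACTTGT, ACTTTCC): 30 nodes
Sum: 30

30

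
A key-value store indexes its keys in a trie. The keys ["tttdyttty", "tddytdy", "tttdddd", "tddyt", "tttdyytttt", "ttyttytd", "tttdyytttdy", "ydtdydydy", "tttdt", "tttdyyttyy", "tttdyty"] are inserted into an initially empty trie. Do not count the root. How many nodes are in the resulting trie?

44

For each word, the new-node count is its length minus the longest prefix already in the trie:
  "tttdyttty" → 9 new (t, t, t, d, y, t, t, t, y)
  "tddytdy" → prefix "t" already present; 6 new (d, d, y, t, d, y)
  "tttdddd" → prefix "tttd" already present; 3 new (d, d, d)
  "tddyt" → prefix "tddyt" already present; 0 new (none)
  "tttdyytttt" → prefix "tttdy" already present; 5 new (y, t, t, t, t)
  "ttyttytd" → prefix "tt" already present; 6 new (y, t, t, y, t, d)
  "tttdyytttdy" → prefix "tttdyyttt" already present; 2 new (d, y)
  "ydtdydydy" → 9 new (y, d, t, d, y, d, y, d, y)
  "tttdt" → prefix "tttd" already present; 1 new (t)
  "tttdyyttyy" → prefix "tttdyytt" already present; 2 new (y, y)
  "tttdyty" → prefix "tttdyt" already present; 1 new (y)
Total nodes = 9 + 6 + 3 + 0 + 5 + 6 + 2 + 9 + 1 + 2 + 1 = 44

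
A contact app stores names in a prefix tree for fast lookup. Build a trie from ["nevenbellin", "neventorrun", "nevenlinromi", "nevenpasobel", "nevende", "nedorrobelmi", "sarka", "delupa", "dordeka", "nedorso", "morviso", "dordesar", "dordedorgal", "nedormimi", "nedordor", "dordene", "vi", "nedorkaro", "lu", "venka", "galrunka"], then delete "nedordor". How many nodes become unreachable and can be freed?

3

After clearing the end-marker at "nedordor", prune upward until reaching a node still needed by another word.
The suffix "dor" (3 nodes) is used only by "nedordor"; the node for "nedor" still has the child "r", so pruning stops there.
Nodes removed: 3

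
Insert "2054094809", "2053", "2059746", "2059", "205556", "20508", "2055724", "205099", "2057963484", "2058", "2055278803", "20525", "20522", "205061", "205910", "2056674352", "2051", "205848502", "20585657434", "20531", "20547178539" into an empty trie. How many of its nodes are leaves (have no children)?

Leaves are exactly the stored words that no other stored word extends.
Those words: "205061", "20508", "205099", "2051", "20522", "20525", "20531", "2054094809", "20547178539", "2055278803", "205556", "2055724", "2056674352", "2057963484", "205848502", "20585657434", "205910", "2059746"
Leaf count: 18

18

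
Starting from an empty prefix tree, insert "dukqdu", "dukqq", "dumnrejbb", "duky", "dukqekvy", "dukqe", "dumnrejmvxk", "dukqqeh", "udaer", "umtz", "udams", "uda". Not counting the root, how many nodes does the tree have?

Count nodes per top-level branch (shared prefixes stored once):
  'd'-branch (dukqdu, dukqe, dukqekvy, dukqq, dukqqeh, duky, dumnrejbb, dumnrejmvxk): 25 nodes
  'u'-branch (uda, udaer, udams, umtz): 10 nodes
Sum: 35

35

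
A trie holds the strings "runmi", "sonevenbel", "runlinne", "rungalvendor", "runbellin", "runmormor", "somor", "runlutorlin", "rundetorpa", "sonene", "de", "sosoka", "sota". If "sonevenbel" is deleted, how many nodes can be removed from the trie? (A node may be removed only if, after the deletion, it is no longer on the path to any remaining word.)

6

After clearing the end-marker at "sonevenbel", prune upward until reaching a node still needed by another word.
The suffix "venbel" (6 nodes) is used only by "sonevenbel"; the node for "sone" still has the child "n", so pruning stops there.
Nodes removed: 6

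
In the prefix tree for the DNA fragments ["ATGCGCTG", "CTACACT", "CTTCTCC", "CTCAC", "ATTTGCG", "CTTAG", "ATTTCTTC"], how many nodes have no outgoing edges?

A leaf is a node with no children — equivalently, the end of a word that is not a proper prefix of any other stored word.
Those words: "ATGCGCTG", "ATTTCTTC", "ATTTGCG", "CTACACT", "CTCAC", "CTTAG", "CTTCTCC"
Leaf count: 7

7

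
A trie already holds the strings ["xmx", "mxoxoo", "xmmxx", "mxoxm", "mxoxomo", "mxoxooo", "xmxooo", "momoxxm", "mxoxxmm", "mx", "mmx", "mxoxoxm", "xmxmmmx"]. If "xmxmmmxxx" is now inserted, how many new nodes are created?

2

Walking "xmxmmmxxx" from the root, the first 7 characters ("xmxmmmx") follow existing edges; "x" is the first miss.
So 9 − 7 = 2 new nodes.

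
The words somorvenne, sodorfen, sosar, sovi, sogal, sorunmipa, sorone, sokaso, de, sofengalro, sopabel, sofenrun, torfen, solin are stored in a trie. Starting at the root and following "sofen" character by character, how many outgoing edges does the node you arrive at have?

2

Follow the path "sofen" to its node, then look at its outgoing edges.
Characters that immediately follow "sofen" among the stored strings: {g, r}.
That node has 2 child edges.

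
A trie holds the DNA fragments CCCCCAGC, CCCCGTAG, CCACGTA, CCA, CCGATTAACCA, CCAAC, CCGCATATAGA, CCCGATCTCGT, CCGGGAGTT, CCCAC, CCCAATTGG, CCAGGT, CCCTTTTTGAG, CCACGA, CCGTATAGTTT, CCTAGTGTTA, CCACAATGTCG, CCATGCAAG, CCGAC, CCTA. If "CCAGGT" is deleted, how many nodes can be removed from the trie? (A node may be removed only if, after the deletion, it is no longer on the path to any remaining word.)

3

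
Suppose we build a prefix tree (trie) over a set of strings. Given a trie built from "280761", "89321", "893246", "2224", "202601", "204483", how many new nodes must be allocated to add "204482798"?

4

The longest prefix of "204482798" already in the trie is "20448" (length 5).
Each of the 4 remaining characters creates one node.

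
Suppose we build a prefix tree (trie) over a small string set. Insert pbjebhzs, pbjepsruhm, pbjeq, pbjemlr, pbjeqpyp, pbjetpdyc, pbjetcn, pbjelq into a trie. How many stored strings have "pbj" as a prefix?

8

Walk to "pbj"; the words in its subtree are exactly those with that prefix.
Matches: "pbjebhzs", "pbjelq", "pbjemlr", "pbjepsruhm", "pbjeq", "pbjeqpyp", "pbjetcn", "pbjetpdyc"
Count: 8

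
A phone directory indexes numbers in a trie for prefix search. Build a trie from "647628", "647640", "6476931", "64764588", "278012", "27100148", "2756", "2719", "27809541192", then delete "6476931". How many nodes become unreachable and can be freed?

Walk "6476931" from the leaf back toward the root, removing each node that no remaining word uses.
The suffix "931" (3 nodes) is used only by "6476931"; the node for "6476" still has the child "2", so pruning stops there.
Nodes removed: 3

3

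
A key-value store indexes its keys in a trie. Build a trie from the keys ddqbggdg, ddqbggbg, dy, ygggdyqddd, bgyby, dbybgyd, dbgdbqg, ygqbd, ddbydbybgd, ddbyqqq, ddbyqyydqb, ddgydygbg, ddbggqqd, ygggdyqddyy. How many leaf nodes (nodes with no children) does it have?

Leaves are exactly the stored words that no other stored word extends.
Those words: "bgyby", "dbgdbqg", "dbybgyd", "ddbggqqd", "ddbydbybgd", "ddbyqqq", "ddbyqyydqb", "ddgydygbg", "ddqbggbg", "ddqbggdg", "dy", "ygggdyqddd", "ygggdyqddyy", "ygqbd"
Leaf count: 14

14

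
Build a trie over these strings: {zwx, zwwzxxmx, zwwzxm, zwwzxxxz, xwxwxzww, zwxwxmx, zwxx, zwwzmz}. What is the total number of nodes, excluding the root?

27

Insert word by word; a character creates a node only if that edge doesn't already exist:
  "zwx" → 3 new (z, w, x)
  "zwwzxxmx" → prefix "zw" already present; 6 new (w, z, x, x, m, x)
  "zwwzxm" → prefix "zwwzx" already present; 1 new (m)
  "zwwzxxxz" → prefix "zwwzxx" already present; 2 new (x, z)
  "xwxwxzww" → 8 new (x, w, x, w, x, z, w, w)
  "zwxwxmx" → prefix "zwx" already present; 4 new (w, x, m, x)
  "zwxx" → prefix "zwx" already present; 1 new (x)
  "zwwzmz" → prefix "zwwz" already present; 2 new (m, z)
Total nodes = 3 + 6 + 1 + 2 + 8 + 4 + 1 + 2 = 27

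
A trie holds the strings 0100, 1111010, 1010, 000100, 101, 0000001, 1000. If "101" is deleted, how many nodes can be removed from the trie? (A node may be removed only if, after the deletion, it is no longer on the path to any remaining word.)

0

A node on "101"'s path can go only if nothing else ends at it or branches off below it.
Every node on "101" is still needed (e.g. by "1010"), so nothing is freed.
Nodes removed: 0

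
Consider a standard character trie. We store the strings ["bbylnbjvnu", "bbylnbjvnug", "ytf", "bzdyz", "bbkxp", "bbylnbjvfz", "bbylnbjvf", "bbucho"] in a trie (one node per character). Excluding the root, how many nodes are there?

27

Trace insertions, counting only characters that open a new branch:
  "bbylnbjvnu" → 10 new (b, b, y, l, n, b, j, v, n, u)
  "bbylnbjvnug" → prefix "bbylnbjvnu" already present; 1 new (g)
  "ytf" → 3 new (y, t, f)
  "bzdyz" → prefix "b" already present; 4 new (z, d, y, z)
  "bbkxp" → prefix "bb" already present; 3 new (k, x, p)
  "bbylnbjvfz" → prefix "bbylnbjv" already present; 2 new (f, z)
  "bbylnbjvf" → prefix "bbylnbjvf" already present; 0 new (none)
  "bbucho" → prefix "bb" already present; 4 new (u, c, h, o)
Total nodes = 10 + 1 + 3 + 4 + 3 + 2 + 0 + 4 = 27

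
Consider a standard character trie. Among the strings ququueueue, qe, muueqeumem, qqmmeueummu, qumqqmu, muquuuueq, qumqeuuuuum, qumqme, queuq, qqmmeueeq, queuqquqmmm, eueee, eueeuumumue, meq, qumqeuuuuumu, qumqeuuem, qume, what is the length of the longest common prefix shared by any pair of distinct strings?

11

Equivalently: take the maximum, over all pairs, of their longest common prefix length.
"qumqeuuuuum" and "qumqeuuuuumu" agree on "qumqeuuuuum" (11 characters) before diverging; nothing deeper is shared.
Longest shared-prefix length: 11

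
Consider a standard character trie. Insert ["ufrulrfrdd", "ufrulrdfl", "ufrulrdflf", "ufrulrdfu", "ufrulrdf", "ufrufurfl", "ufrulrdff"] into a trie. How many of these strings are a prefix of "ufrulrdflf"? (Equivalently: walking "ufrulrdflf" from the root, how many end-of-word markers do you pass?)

3

Check each prefix of "ufrulrdflf" against the stored set — each match is an end-marker on the path.
Prefixes of the query that are stored words: "ufrulrdf", "ufrulrdfl", "ufrulrdflf"
Count: 3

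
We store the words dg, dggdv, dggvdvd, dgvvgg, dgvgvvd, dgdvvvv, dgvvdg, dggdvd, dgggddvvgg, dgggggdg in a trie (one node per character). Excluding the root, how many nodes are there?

For each word, the new-node count is its length minus the longest prefix already in the trie:
  "dg" → 2 new (d, g)
  "dggdv" → prefix "dg" already present; 3 new (g, d, v)
  "dggvdvd" → prefix "dgg" already present; 4 new (v, d, v, d)
  "dgvvgg" → prefix "dg" already present; 4 new (v, v, g, g)
  "dgvgvvd" → prefix "dgv" already present; 4 new (g, v, v, d)
  "dgdvvvv" → prefix "dg" already present; 5 new (d, v, v, v, v)
  "dgvvdg" → prefix "dgvv" already present; 2 new (d, g)
  "dggdvd" → prefix "dggdv" already present; 1 new (d)
  "dgggddvvgg" → prefix "dgg" already present; 7 new (g, d, d, v, v, g, g)
  "dgggggdg" → prefix "dggg" already present; 4 new (g, g, d, g)
Total nodes = 2 + 3 + 4 + 4 + 4 + 5 + 2 + 1 + 7 + 4 = 36

36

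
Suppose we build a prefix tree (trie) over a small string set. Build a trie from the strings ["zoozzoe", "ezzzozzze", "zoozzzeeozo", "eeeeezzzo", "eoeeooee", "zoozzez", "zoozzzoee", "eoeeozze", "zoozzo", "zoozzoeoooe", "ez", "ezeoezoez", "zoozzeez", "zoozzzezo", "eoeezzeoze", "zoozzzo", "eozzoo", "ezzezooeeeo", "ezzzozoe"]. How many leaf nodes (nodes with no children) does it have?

15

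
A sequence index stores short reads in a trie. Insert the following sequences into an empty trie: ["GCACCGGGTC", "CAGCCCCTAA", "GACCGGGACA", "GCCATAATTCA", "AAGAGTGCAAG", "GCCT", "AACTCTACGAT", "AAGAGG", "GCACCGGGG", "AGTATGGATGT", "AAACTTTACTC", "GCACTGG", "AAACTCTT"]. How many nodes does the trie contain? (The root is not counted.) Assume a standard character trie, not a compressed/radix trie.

Insert word by word; a character creates a node only if that edge doesn't already exist:
  "GCACCGGGTC" → 10 new (G, C, A, C, C, G, G, G, T, C)
  "CAGCCCCTAA" → 10 new (C, A, G, C, C, C, C, T, A, A)
  "GACCGGGACA" → prefix "G" already present; 9 new (A, C, C, G, G, G, A, C, A)
  "GCCATAATTCA" → prefix "GC" already present; 9 new (C, A, T, A, A, T, T, C, A)
  "AAGAGTGCAAG" → 11 new (A, A, G, A, G, T, G, C, A, A, G)
  "GCCT" → prefix "GCC" already present; 1 new (T)
  "AACTCTACGAT" → prefix "AA" already present; 9 new (C, T, C, T, A, C, G, A, T)
  "AAGAGG" → prefix "AAGAG" already present; 1 new (G)
  "GCACCGGGG" → prefix "GCACCGGG" already present; 1 new (G)
  "AGTATGGATGT" → prefix "A" already present; 10 new (G, T, A, T, G, G, A, T, G, T)
  "AAACTTTACTC" → prefix "AA" already present; 9 new (A, C, T, T, T, A, C, T, C)
  "GCACTGG" → prefix "GCAC" already present; 3 new (T, G, G)
  "AAACTCTT" → prefix "AAACT" already present; 3 new (C, T, T)
Total nodes = 10 + 10 + 9 + 9 + 11 + 1 + 9 + 1 + 1 + 10 + 9 + 3 + 3 = 86

86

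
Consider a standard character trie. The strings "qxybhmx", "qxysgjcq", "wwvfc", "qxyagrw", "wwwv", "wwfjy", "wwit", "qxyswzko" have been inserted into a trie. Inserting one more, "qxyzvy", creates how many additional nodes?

3

The longest prefix of "qxyzvy" already in the trie is "qxy" (length 3).
So 6 − 3 = 3 new nodes.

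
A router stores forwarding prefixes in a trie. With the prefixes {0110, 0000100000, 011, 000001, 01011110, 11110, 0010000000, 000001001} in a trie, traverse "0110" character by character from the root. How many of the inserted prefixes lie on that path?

2

Walk "0110" from the root; an end-of-word marker is hit whenever a stored word is a prefix of "0110".
Prefixes of the query that are stored words: "011", "0110"
Count: 2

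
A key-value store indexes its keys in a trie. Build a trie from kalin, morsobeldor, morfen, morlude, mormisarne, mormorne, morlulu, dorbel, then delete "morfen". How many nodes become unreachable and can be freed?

3

Walk "morfen" from the leaf back toward the root, removing each node that no remaining word uses.
The suffix "fen" (3 nodes) is used only by "morfen"; the node for "mor" still has the child "s", so pruning stops there.
Nodes removed: 3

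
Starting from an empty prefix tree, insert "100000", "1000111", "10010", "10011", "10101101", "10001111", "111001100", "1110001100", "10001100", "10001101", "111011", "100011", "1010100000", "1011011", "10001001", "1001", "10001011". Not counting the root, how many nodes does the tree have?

51

For each word, the new-node count is its length minus the longest prefix already in the trie:
  "100000" → 6 new (1, 0, 0, 0, 0, 0)
  "1000111" → prefix "1000" already present; 3 new (1, 1, 1)
  "10010" → prefix "100" already present; 2 new (1, 0)
  "10011" → prefix "1001" already present; 1 new (1)
  "10101101" → prefix "10" already present; 6 new (1, 0, 1, 1, 0, 1)
  "10001111" → prefix "1000111" already present; 1 new (1)
  "111001100" → prefix "1" already present; 8 new (1, 1, 0, 0, 1, 1, 0, 0)
  "1110001100" → prefix "11100" already present; 5 new (0, 1, 1, 0, 0)
  "10001100" → prefix "100011" already present; 2 new (0, 0)
  "10001101" → prefix "1000110" already present; 1 new (1)
  "111011" → prefix "1110" already present; 2 new (1, 1)
  "100011" → prefix "100011" already present; 0 new (none)
  "1010100000" → prefix "10101" already present; 5 new (0, 0, 0, 0, 0)
  "1011011" → prefix "101" already present; 4 new (1, 0, 1, 1)
  "10001001" → prefix "10001" already present; 3 new (0, 0, 1)
  "1001" → prefix "1001" already present; 0 new (none)
  "10001011" → prefix "100010" already present; 2 new (1, 1)
Total nodes = 6 + 3 + 2 + 1 + 6 + 1 + 8 + 5 + 2 + 1 + 2 + 0 + 5 + 4 + 3 + 0 + 2 = 51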